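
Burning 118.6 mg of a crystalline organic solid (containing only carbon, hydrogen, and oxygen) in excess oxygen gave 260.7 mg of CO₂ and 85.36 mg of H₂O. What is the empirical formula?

C5H8O2

mol C = 0.2607 g CO₂ ÷ 44.009 g/mol = 0.0059238 mol
mol H = 2 × 0.08536 g H₂O ÷ 18.015 g/mol = 0.0094765 mol
mass O = 0.1186 − (0.071151 + 0.0095524) = 0.037897 g → mol O = 0.037897 ÷ 15.999 = 0.0023687 mol
Divide by the smallest (0.0023687 mol): C 2.501, H 4.001, O 1.000
Multiplying each by 2 gives whole numbers: C 5.00, H 8.00, O 2.00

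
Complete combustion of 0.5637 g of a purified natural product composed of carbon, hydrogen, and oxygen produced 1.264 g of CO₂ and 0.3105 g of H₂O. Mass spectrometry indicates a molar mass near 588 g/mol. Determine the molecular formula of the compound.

mol C = 1.264 g CO₂ ÷ 44.009 g/mol = 0.028721 mol
mol H = 2 × 0.3105 g H₂O ÷ 18.015 g/mol = 0.034471 mol
mass O = 0.5637 − (0.34497 + 0.034747) = 0.18398 g → mol O = 0.18398 ÷ 15.999 = 0.011499 mol
Divide by the smallest (0.011499 mol): C 2.498, H 2.998, O 1.000
Multiplying each by 2 gives whole numbers: C 5.00, H 6.00, O 2.00
Empirical formula: C5H6O2
Empirical-formula mass = 98.10 g/mol; 588 ÷ 98.10 ≈ 6, so the molecular formula is C30H36O12.

C30H36O12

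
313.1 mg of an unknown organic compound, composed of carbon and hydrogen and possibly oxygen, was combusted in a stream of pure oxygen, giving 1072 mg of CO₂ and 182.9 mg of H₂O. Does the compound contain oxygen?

mol C = 1.072 g CO₂ ÷ 44.009 g/mol = 0.024359 mol
mol H = 2 × 0.1829 g H₂O ÷ 18.015 g/mol = 0.020305 mol
C and H together account for 0.31304 g — essentially the entire 0.3131 g sample — so the compound contains no oxygen.

no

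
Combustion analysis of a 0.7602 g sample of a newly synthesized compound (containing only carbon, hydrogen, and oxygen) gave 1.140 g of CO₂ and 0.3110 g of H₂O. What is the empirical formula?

mol C = 1.140 g CO₂ ÷ 44.009 g/mol = 0.025904 mol
mol H = 2 × 0.3110 g H₂O ÷ 18.015 g/mol = 0.034527 mol
mass O = 0.7602 − (0.31113 + 0.034803) = 0.41427 g → mol O = 0.41427 ÷ 15.999 = 0.025893 mol
Divide by the smallest (0.025893 mol): C 1.000, H 1.333, O 1.000
Multiplying each by 3 gives whole numbers: C 3.00, H 4.00, O 3.00

C3H4O3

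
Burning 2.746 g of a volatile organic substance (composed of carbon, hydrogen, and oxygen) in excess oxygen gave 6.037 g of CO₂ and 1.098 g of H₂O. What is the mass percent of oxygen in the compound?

mol C = 6.037 g CO₂ ÷ 44.009 g/mol = 0.13718 mol
mol H = 2 × 1.098 g H₂O ÷ 18.015 g/mol = 0.12190 mol
mass O = 2.746 − (1.6476 + 0.12287) = 0.97550 g → mol O = 0.97550 ÷ 15.999 = 0.060973 mol
mass % O = 0.97550 g ÷ 2.746 g × 100%

35.52%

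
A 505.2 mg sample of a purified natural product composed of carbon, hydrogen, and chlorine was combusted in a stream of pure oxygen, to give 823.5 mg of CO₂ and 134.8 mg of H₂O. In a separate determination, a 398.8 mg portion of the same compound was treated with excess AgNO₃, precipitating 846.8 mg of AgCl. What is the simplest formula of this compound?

mol C = 0.8235 g CO₂ ÷ 44.009 g/mol = 0.018712 mol
mol H = 2 × 0.1348 g H₂O ÷ 18.015 g/mol = 0.014965 mol
From the AgCl data: mol Cl per gram of compound = (0.8468 ÷ 143.318) ÷ 0.3988 = 0.014816 mol/g, so in the 0.5052 g combustion sample mol Cl = 0.0074849 mol
Divide by the smallest (0.0074849 mol): C 2.500, H 1.999, Cl 1.000
Multiplying each by 2 gives whole numbers: C 5.00, H 4.00, Cl 2.00

C5H4Cl2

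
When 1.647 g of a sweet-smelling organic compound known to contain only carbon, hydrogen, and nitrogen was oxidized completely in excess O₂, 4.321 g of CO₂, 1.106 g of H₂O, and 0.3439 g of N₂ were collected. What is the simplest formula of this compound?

C4H5N

mol C = 4.321 g CO₂ ÷ 44.009 g/mol = 0.098184 mol
mol H = 2 × 1.106 g H₂O ÷ 18.015 g/mol = 0.12279 mol
mol N = 2 × 0.3439 g N₂ ÷ 28.014 g/mol = 0.024552 mol
Divide by the smallest (0.024552 mol): C 3.999, H 5.001, N 1.000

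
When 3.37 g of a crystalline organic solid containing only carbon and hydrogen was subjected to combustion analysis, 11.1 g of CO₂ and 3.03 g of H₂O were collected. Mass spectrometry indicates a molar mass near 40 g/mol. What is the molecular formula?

C3H4

mol C = 11.1 g CO₂ ÷ 44.009 g/mol = 0.2522 mol
mol H = 2 × 3.03 g H₂O ÷ 18.015 g/mol = 0.3364 mol
Divide by the smallest (0.2522 mol): C 1.000, H 1.334
Multiplying each by 3 gives whole numbers: C 3.00, H 4.00
Empirical formula: C3H4
Empirical-formula mass = 40.06 g/mol; 40 ÷ 40.06 ≈ 1, so the molecular formula is C3H4.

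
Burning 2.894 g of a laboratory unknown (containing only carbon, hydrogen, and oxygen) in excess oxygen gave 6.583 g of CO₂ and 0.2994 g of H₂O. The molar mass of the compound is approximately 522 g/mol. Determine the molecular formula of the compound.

mol C = 6.583 g CO₂ ÷ 44.009 g/mol = 0.14958 mol
mol H = 2 × 0.2994 g H₂O ÷ 18.015 g/mol = 0.033239 mol
mass O = 2.894 − (1.7966 + 0.033505) = 1.0639 g → mol O = 1.0639 ÷ 15.999 = 0.066495 mol
Divide by the smallest (0.033239 mol): C 4.500, H 1.000, O 2.001
Multiplying each by 2 gives whole numbers: C 9.00, H 2.00, O 4.00
Empirical formula: C9H2O4
Empirical-formula mass = 174.11 g/mol; 522 ÷ 174.11 ≈ 3, so the molecular formula is C27H6O12.

C27H6O12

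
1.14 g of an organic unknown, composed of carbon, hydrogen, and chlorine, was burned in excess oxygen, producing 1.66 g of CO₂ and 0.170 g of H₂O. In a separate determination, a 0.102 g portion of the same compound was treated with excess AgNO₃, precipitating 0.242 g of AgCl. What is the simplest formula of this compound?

mol C = 1.66 g CO₂ ÷ 44.009 g/mol = 0.03772 mol
mol H = 2 × 0.170 g H₂O ÷ 18.015 g/mol = 0.01887 mol
From the AgCl data: mol Cl per gram of compound = (0.242 ÷ 143.318) ÷ 0.102 = 0.01655 mol/g, so in the 1.14 g combustion sample mol Cl = 0.01887 mol
Divide by the smallest (0.01887 mol): C 1.999, H 1.000, Cl 1.000

C2HCl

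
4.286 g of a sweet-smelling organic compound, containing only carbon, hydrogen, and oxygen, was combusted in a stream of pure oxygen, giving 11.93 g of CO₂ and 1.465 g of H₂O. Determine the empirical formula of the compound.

mol C = 11.93 g CO₂ ÷ 44.009 g/mol = 0.27108 mol
mol H = 2 × 1.465 g H₂O ÷ 18.015 g/mol = 0.16264 mol
mass O = 4.286 − (3.2560 + 0.16394) = 0.86610 g → mol O = 0.86610 ÷ 15.999 = 0.054135 mol
Divide by the smallest (0.054135 mol): C 5.008, H 3.004, O 1.000

C5H3O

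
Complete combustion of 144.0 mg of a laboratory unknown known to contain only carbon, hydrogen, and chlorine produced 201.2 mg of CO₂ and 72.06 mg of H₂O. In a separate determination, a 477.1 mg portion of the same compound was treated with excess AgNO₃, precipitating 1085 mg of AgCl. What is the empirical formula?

mol C = 0.2012 g CO₂ ÷ 44.009 g/mol = 0.0045718 mol
mol H = 2 × 0.07206 g H₂O ÷ 18.015 g/mol = 0.0080000 mol
From the AgCl data: mol Cl per gram of compound = (1.085 ÷ 143.318) ÷ 0.4771 = 0.015868 mol/g, so in the 0.1440 g combustion sample mol Cl = 0.0022850 mol
Divide by the smallest (0.0022850 mol): C 2.001, H 3.501, Cl 1.000
Multiplying each by 2 gives whole numbers: C 4.00, H 7.00, Cl 2.00

C4H7Cl2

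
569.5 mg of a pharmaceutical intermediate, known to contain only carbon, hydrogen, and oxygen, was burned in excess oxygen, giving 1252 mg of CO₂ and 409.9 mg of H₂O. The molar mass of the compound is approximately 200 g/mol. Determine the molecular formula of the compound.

C10H16O4

mol C = 1.252 g CO₂ ÷ 44.009 g/mol = 0.028449 mol
mol H = 2 × 0.4099 g H₂O ÷ 18.015 g/mol = 0.045507 mol
mass O = 0.5695 − (0.34170 + 0.045871) = 0.18193 g → mol O = 0.18193 ÷ 15.999 = 0.011371 mol
Divide by the smallest (0.011371 mol): C 2.502, H 4.002, O 1.000
Multiplying each by 2 gives whole numbers: C 5.00, H 8.00, O 2.00
Empirical formula: C5H8O2
Empirical-formula mass = 100.12 g/mol; 200 ÷ 100.12 ≈ 2, so the molecular formula is C10H16O4.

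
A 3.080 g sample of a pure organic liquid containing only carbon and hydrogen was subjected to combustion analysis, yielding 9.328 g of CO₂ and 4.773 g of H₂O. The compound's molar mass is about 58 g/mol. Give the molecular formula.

C4H10

mol C = 9.328 g CO₂ ÷ 44.009 g/mol = 0.21196 mol
mol H = 2 × 4.773 g H₂O ÷ 18.015 g/mol = 0.52989 mol
Divide by the smallest (0.21196 mol): C 1.000, H 2.500
Multiplying each by 2 gives whole numbers: C 2.00, H 5.00
Empirical formula: C2H5
Empirical-formula mass = 29.06 g/mol; 58 ÷ 29.06 ≈ 2, so the molecular formula is C4H10.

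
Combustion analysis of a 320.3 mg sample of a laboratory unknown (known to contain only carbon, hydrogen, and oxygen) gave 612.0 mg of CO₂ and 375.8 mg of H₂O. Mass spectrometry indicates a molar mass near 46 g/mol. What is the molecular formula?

C2H6O

mol C = 0.6120 g CO₂ ÷ 44.009 g/mol = 0.013906 mol
mol H = 2 × 0.3758 g H₂O ÷ 18.015 g/mol = 0.041721 mol
mass O = 0.3203 − (0.16703 + 0.042055) = 0.11122 g → mol O = 0.11122 ÷ 15.999 = 0.0069515 mol
Divide by the smallest (0.0069515 mol): C 2.000, H 6.002, O 1.000
Empirical formula: C2H6O
Empirical-formula mass = 46.07 g/mol; 46 ÷ 46.07 ≈ 1, so the molecular formula is C2H6O.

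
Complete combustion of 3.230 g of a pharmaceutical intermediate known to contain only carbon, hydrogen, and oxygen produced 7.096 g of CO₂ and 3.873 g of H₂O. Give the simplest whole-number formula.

mol C = 7.096 g CO₂ ÷ 44.009 g/mol = 0.16124 mol
mol H = 2 × 3.873 g H₂O ÷ 18.015 g/mol = 0.42998 mol
mass O = 3.230 − (1.9367 + 0.43341) = 0.85993 g → mol O = 0.85993 ÷ 15.999 = 0.053749 mol
Divide by the smallest (0.053749 mol): C 3.000, H 8.000, O 1.000

C3H8O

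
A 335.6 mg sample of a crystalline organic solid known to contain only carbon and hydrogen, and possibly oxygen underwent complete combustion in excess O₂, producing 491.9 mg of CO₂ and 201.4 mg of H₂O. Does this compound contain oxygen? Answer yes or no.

yes

mol C = 0.4919 g CO₂ ÷ 44.009 g/mol = 0.011177 mol
mol H = 2 × 0.2014 g H₂O ÷ 18.015 g/mol = 0.022359 mol
C and H account for only 0.15679 g of the 0.3356 g sample; the remaining 0.17881 g must be oxygen.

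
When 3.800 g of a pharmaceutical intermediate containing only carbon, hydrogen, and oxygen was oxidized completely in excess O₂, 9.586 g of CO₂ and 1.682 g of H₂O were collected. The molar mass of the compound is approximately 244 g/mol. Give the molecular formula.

C14H12O4

mol C = 9.586 g CO₂ ÷ 44.009 g/mol = 0.21782 mol
mol H = 2 × 1.682 g H₂O ÷ 18.015 g/mol = 0.18673 mol
mass O = 3.800 − (2.6162 + 0.18823) = 0.99555 g → mol O = 0.99555 ÷ 15.999 = 0.062226 mol
Divide by the smallest (0.062226 mol): C 3.500, H 3.001, O 1.000
Multiplying each by 2 gives whole numbers: C 7.00, H 6.00, O 2.00
Empirical formula: C7H6O2
Empirical-formula mass = 122.12 g/mol; 244 ÷ 122.12 ≈ 2, so the molecular formula is C14H12O4.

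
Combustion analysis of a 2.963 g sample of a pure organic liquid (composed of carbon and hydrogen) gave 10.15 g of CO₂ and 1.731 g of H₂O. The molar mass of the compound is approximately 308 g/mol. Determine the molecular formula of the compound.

mol C = 10.15 g CO₂ ÷ 44.009 g/mol = 0.23063 mol
mol H = 2 × 1.731 g H₂O ÷ 18.015 g/mol = 0.19217 mol
Divide by the smallest (0.19217 mol): C 1.200, H 1.000
Multiplying each by 5 gives whole numbers: C 6.00, H 5.00
Empirical formula: C6H5
Empirical-formula mass = 77.11 g/mol; 308 ÷ 77.11 ≈ 4, so the molecular formula is C24H20.

C24H20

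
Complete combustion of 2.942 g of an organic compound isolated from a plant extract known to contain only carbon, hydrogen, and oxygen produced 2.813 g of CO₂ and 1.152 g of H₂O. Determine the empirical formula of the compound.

CH2O2

mol C = 2.813 g CO₂ ÷ 44.009 g/mol = 0.063919 mol
mol H = 2 × 1.152 g H₂O ÷ 18.015 g/mol = 0.12789 mol
mass O = 2.942 − (0.76773 + 0.12892) = 2.0454 g → mol O = 2.0454 ÷ 15.999 = 0.12784 mol
Divide by the smallest (0.063919 mol): C 1.000, H 2.001, O 2.000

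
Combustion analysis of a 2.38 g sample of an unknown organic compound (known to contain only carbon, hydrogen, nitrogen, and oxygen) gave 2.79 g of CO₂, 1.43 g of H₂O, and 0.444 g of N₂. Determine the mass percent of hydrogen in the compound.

mol C = 2.79 g CO₂ ÷ 44.009 g/mol = 0.06340 mol
mol H = 2 × 1.43 g H₂O ÷ 18.015 g/mol = 0.1588 mol
mol N = 2 × 0.444 g N₂ ÷ 28.014 g/mol = 0.03170 mol
mass O = 2.38 − (0.7615 + 0.1600 + 0.4440) = 1.015 g → mol O = 1.015 ÷ 15.999 = 0.06341 mol
mass % H = 0.1600 g ÷ 2.38 g × 100%

6.7%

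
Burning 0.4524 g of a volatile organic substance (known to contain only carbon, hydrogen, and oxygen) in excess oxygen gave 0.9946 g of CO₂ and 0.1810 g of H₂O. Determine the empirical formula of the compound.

C9H8O4

mol C = 0.9946 g CO₂ ÷ 44.009 g/mol = 0.022600 mol
mol H = 2 × 0.1810 g H₂O ÷ 18.015 g/mol = 0.020094 mol
mass O = 0.4524 − (0.27145 + 0.020255) = 0.16070 g → mol O = 0.16070 ÷ 15.999 = 0.010044 mol
Divide by the smallest (0.010044 mol): C 2.250, H 2.001, O 1.000
Multiplying each by 4 gives whole numbers: C 9.00, H 8.00, O 4.00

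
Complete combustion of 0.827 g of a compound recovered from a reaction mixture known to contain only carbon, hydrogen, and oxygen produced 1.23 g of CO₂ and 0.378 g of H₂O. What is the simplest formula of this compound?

C2H3O2

mol C = 1.23 g CO₂ ÷ 44.009 g/mol = 0.02795 mol
mol H = 2 × 0.378 g H₂O ÷ 18.015 g/mol = 0.04197 mol
mass O = 0.827 − (0.3357 + 0.04230) = 0.4490 g → mol O = 0.4490 ÷ 15.999 = 0.02806 mol
Divide by the smallest (0.02795 mol): C 1.000, H 1.501, O 1.004
Multiplying each by 2 gives whole numbers: C 2.00, H 3.00, O 2.01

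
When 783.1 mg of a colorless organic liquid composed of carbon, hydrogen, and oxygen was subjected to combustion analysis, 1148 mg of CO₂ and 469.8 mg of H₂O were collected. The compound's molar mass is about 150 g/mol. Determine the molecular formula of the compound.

C5H10O5

mol C = 1.148 g CO₂ ÷ 44.009 g/mol = 0.026086 mol
mol H = 2 × 0.4698 g H₂O ÷ 18.015 g/mol = 0.052157 mol
mass O = 0.7831 − (0.31331 + 0.052574) = 0.41721 g → mol O = 0.41721 ÷ 15.999 = 0.026077 mol
Divide by the smallest (0.026077 mol): C 1.000, H 2.000, O 1.000
Empirical formula: CH2O
Empirical-formula mass = 30.03 g/mol; 150 ÷ 30.03 ≈ 5, so the molecular formula is C5H10O5.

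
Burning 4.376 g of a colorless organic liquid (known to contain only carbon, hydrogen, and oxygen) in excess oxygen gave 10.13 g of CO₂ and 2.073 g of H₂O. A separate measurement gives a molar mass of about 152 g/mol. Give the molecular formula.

C8H8O3

mol C = 10.13 g CO₂ ÷ 44.009 g/mol = 0.23018 mol
mol H = 2 × 2.073 g H₂O ÷ 18.015 g/mol = 0.23014 mol
mass O = 4.376 − (2.7647 + 0.23198) = 1.3793 g → mol O = 1.3793 ÷ 15.999 = 0.086213 mol
Divide by the smallest (0.086213 mol): C 2.670, H 2.669, O 1.000
Multiplying each by 3 gives whole numbers: C 8.01, H 8.01, O 3.00
Empirical formula: C8H8O3
Empirical-formula mass = 152.15 g/mol; 152 ÷ 152.15 ≈ 1, so the molecular formula is C8H8O3.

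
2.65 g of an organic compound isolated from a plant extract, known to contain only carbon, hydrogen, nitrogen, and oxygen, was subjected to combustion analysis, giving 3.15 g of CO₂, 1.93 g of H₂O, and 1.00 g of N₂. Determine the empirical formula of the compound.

mol C = 3.15 g CO₂ ÷ 44.009 g/mol = 0.07158 mol
mol H = 2 × 1.93 g H₂O ÷ 18.015 g/mol = 0.2143 mol
mol N = 2 × 1.00 g N₂ ÷ 28.014 g/mol = 0.07139 mol
mass O = 2.65 − (0.8597 + 0.2160 + 1.000) = 0.5743 g → mol O = 0.5743 ÷ 15.999 = 0.03590 mol
Divide by the smallest (0.03590 mol): C 1.994, H 5.969, N 1.989, O 1.000

C2H6N2O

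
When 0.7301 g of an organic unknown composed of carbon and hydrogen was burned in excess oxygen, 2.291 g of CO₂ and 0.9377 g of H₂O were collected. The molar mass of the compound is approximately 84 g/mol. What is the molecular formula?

C6H12

mol C = 2.291 g CO₂ ÷ 44.009 g/mol = 0.052058 mol
mol H = 2 × 0.9377 g H₂O ÷ 18.015 g/mol = 0.10410 mol
Divide by the smallest (0.052058 mol): C 1.000, H 2.000
Empirical formula: CH2
Empirical-formula mass = 14.03 g/mol; 84 ÷ 14.03 ≈ 6, so the molecular formula is C6H12.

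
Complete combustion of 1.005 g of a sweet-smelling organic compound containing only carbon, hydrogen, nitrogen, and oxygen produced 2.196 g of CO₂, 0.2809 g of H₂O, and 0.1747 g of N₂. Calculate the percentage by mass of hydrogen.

3.13%

mol C = 2.196 g CO₂ ÷ 44.009 g/mol = 0.049899 mol
mol H = 2 × 0.2809 g H₂O ÷ 18.015 g/mol = 0.031185 mol
mol N = 2 × 0.1747 g N₂ ÷ 28.014 g/mol = 0.012472 mol
mass O = 1.005 − (0.59934 + 0.031435 + 0.17470) = 0.19953 g → mol O = 0.19953 ÷ 15.999 = 0.012471 mol
mass % H = 0.031435 g ÷ 1.005 g × 100%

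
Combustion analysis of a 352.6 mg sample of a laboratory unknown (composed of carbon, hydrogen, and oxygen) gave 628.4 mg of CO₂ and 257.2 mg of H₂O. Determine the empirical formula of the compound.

mol C = 0.6284 g CO₂ ÷ 44.009 g/mol = 0.014279 mol
mol H = 2 × 0.2572 g H₂O ÷ 18.015 g/mol = 0.028554 mol
mass O = 0.3526 − (0.17150 + 0.028782) = 0.15231 g → mol O = 0.15231 ÷ 15.999 = 0.0095202 mol
Divide by the smallest (0.0095202 mol): C 1.500, H 2.999, O 1.000
Multiplying each by 2 gives whole numbers: C 3.00, H 6.00, O 2.00

C3H6O2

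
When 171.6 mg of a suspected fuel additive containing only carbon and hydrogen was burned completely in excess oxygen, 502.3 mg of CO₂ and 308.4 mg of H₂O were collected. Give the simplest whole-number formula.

CH3

mol C = 0.5023 g CO₂ ÷ 44.009 g/mol = 0.011414 mol
mol H = 2 × 0.3084 g H₂O ÷ 18.015 g/mol = 0.034238 mol
Divide by the smallest (0.011414 mol): C 1.000, H 3.000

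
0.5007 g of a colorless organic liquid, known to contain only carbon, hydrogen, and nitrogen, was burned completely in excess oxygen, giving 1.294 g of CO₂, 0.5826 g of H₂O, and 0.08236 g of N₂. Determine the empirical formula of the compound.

C5H11N

mol C = 1.294 g CO₂ ÷ 44.009 g/mol = 0.029403 mol
mol H = 2 × 0.5826 g H₂O ÷ 18.015 g/mol = 0.064679 mol
mol N = 2 × 0.08236 g N₂ ÷ 28.014 g/mol = 0.0058799 mol
Divide by the smallest (0.0058799 mol): C 5.001, H 11.000, N 1.000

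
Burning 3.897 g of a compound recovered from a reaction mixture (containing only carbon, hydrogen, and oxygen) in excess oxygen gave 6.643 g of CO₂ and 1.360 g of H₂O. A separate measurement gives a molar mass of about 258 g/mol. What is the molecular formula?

C10H10O8

mol C = 6.643 g CO₂ ÷ 44.009 g/mol = 0.15095 mol
mol H = 2 × 1.360 g H₂O ÷ 18.015 g/mol = 0.15099 mol
mass O = 3.897 − (1.8130 + 0.15219) = 1.9318 g → mol O = 1.9318 ÷ 15.999 = 0.12074 mol
Divide by the smallest (0.12074 mol): C 1.250, H 1.250, O 1.000
Multiplying each by 4 gives whole numbers: C 5.00, H 5.00, O 4.00
Empirical formula: C5H5O4
Empirical-formula mass = 129.09 g/mol; 258 ÷ 129.09 ≈ 2, so the molecular formula is C10H10O8.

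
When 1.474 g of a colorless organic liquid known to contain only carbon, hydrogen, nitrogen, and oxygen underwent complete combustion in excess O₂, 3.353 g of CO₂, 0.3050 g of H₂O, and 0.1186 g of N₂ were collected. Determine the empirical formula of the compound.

C9H4NO3

mol C = 3.353 g CO₂ ÷ 44.009 g/mol = 0.076189 mol
mol H = 2 × 0.3050 g H₂O ÷ 18.015 g/mol = 0.033861 mol
mol N = 2 × 0.1186 g N₂ ÷ 28.014 g/mol = 0.0084672 mol
mass O = 1.474 − (0.91511 + 0.034132 + 0.11860) = 0.40616 g → mol O = 0.40616 ÷ 15.999 = 0.025387 mol
Divide by the smallest (0.0084672 mol): C 8.998, H 3.999, N 1.000, O 2.998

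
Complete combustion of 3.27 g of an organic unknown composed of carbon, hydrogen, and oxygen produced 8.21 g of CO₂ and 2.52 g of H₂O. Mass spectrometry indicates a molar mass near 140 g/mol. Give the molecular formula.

C8H12O2

mol C = 8.21 g CO₂ ÷ 44.009 g/mol = 0.1866 mol
mol H = 2 × 2.52 g H₂O ÷ 18.015 g/mol = 0.2798 mol
mass O = 3.27 − (2.241 + 0.2820) = 0.7473 g → mol O = 0.7473 ÷ 15.999 = 0.04671 mol
Divide by the smallest (0.04671 mol): C 3.994, H 5.989, O 1.000
Empirical formula: C4H6O
Empirical-formula mass = 70.09 g/mol; 140 ÷ 70.09 ≈ 2, so the molecular formula is C8H12O2.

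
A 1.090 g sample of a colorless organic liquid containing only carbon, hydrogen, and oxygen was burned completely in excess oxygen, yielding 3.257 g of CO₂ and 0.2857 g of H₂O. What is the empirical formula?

C7H3O

mol C = 3.257 g CO₂ ÷ 44.009 g/mol = 0.074008 mol
mol H = 2 × 0.2857 g H₂O ÷ 18.015 g/mol = 0.031718 mol
mass O = 1.090 − (0.88891 + 0.031972) = 0.16912 g → mol O = 0.16912 ÷ 15.999 = 0.010571 mol
Divide by the smallest (0.010571 mol): C 7.001, H 3.001, O 1.000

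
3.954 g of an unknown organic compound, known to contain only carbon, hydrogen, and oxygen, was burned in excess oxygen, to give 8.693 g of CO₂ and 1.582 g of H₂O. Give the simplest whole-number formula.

C9H8O4

mol C = 8.693 g CO₂ ÷ 44.009 g/mol = 0.19753 mol
mol H = 2 × 1.582 g H₂O ÷ 18.015 g/mol = 0.17563 mol
mass O = 3.954 − (2.3725 + 0.17704) = 1.4045 g → mol O = 1.4045 ÷ 15.999 = 0.087784 mol
Divide by the smallest (0.087784 mol): C 2.250, H 2.001, O 1.000
Multiplying each by 4 gives whole numbers: C 9.00, H 8.00, O 4.00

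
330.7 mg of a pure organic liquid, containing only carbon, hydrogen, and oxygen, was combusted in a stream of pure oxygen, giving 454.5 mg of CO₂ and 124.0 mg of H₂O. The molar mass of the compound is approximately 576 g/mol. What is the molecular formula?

mol C = 0.4545 g CO₂ ÷ 44.009 g/mol = 0.010327 mol
mol H = 2 × 0.1240 g H₂O ÷ 18.015 g/mol = 0.013766 mol
mass O = 0.3307 − (0.12404 + 0.013876) = 0.19278 g → mol O = 0.19278 ÷ 15.999 = 0.012050 mol
Divide by the smallest (0.010327 mol): C 1.000, H 1.333, O 1.167
Multiplying each by 6 gives whole numbers: C 6.00, H 8.00, O 7.00
Empirical formula: C6H8O7
Empirical-formula mass = 192.12 g/mol; 576 ÷ 192.12 ≈ 3, so the molecular formula is C18H24O21.

C18H24O21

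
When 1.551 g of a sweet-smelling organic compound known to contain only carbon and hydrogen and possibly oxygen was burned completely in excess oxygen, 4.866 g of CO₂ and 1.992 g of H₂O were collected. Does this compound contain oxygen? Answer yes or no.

mol C = 4.866 g CO₂ ÷ 44.009 g/mol = 0.11057 mol
mol H = 2 × 1.992 g H₂O ÷ 18.015 g/mol = 0.22115 mol
C and H together account for 1.5510 g — essentially the entire 1.551 g sample — so the compound contains no oxygen.

no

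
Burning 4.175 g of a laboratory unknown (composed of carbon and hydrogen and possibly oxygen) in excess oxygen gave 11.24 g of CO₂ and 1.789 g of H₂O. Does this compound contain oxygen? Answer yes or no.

mol C = 11.24 g CO₂ ÷ 44.009 g/mol = 0.25540 mol
mol H = 2 × 1.789 g H₂O ÷ 18.015 g/mol = 0.19861 mol
C and H account for only 3.2678 g of the 4.175 g sample; the remaining 0.90716 g must be oxygen.

yes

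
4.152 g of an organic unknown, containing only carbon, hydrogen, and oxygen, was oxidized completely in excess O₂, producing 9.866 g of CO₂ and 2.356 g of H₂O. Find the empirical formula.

mol C = 9.866 g CO₂ ÷ 44.009 g/mol = 0.22418 mol
mol H = 2 × 2.356 g H₂O ÷ 18.015 g/mol = 0.26156 mol
mass O = 4.152 − (2.6926 + 0.26365) = 1.1957 g → mol O = 1.1957 ÷ 15.999 = 0.074736 mol
Divide by the smallest (0.074736 mol): C 3.000, H 3.500, O 1.000
Multiplying each by 2 gives whole numbers: C 6.00, H 7.00, O 2.00

C6H7O2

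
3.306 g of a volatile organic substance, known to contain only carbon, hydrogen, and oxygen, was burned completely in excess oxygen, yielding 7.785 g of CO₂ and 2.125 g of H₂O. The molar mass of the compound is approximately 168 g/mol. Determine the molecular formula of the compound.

mol C = 7.785 g CO₂ ÷ 44.009 g/mol = 0.17690 mol
mol H = 2 × 2.125 g H₂O ÷ 18.015 g/mol = 0.23591 mol
mass O = 3.306 − (2.1247 + 0.23780) = 0.94350 g → mol O = 0.94350 ÷ 15.999 = 0.058973 mol
Divide by the smallest (0.058973 mol): C 3.000, H 4.000, O 1.000
Empirical formula: C3H4O
Empirical-formula mass = 56.06 g/mol; 168 ÷ 56.06 ≈ 3, so the molecular formula is C9H12O3.

C9H12O3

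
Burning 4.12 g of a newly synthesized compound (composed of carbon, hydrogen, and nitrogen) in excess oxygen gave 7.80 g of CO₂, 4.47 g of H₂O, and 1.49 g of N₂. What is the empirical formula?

C5H14N3

mol C = 7.80 g CO₂ ÷ 44.009 g/mol = 0.1772 mol
mol H = 2 × 4.47 g H₂O ÷ 18.015 g/mol = 0.4963 mol
mol N = 2 × 1.49 g N₂ ÷ 28.014 g/mol = 0.1064 mol
Divide by the smallest (0.1064 mol): C 1.666, H 4.665, N 1.000
Multiplying each by 3 gives whole numbers: C 5.00, H 14.00, N 3.00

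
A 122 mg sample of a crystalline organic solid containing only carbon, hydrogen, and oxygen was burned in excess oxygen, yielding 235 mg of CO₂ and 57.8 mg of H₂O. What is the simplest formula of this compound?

mol C = 0.235 g CO₂ ÷ 44.009 g/mol = 0.005340 mol
mol H = 2 × 0.0578 g H₂O ÷ 18.015 g/mol = 0.006417 mol
mass O = 0.122 − (0.06414 + 0.006468) = 0.05140 g → mol O = 0.05140 ÷ 15.999 = 0.003212 mol
Divide by the smallest (0.003212 mol): C 1.662, H 1.998, O 1.000
Multiplying each by 3 gives whole numbers: C 4.99, H 5.99, O 3.00

C5H6O3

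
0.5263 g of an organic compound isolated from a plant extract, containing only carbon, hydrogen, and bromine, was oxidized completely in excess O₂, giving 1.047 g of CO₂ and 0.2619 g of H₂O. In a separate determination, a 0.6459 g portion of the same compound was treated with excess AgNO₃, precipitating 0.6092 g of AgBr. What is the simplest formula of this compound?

C9H11Br

mol C = 1.047 g CO₂ ÷ 44.009 g/mol = 0.023791 mol
mol H = 2 × 0.2619 g H₂O ÷ 18.015 g/mol = 0.029076 mol
From the AgBr data: mol Br per gram of compound = (0.6092 ÷ 187.772) ÷ 0.6459 = 0.0050230 mol/g, so in the 0.5263 g combustion sample mol Br = 0.0026436 mol
Divide by the smallest (0.0026436 mol): C 8.999, H 10.999, Br 1.000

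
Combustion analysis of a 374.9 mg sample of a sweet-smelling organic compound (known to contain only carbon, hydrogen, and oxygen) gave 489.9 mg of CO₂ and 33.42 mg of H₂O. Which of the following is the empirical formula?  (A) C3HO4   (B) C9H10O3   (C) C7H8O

mol C = 0.4899 g CO₂ ÷ 44.009 g/mol = 0.011132 mol
mol H = 2 × 0.03342 g H₂O ÷ 18.015 g/mol = 0.0037102 mol
mass O = 0.3749 − (0.13370 + 0.0037399) = 0.23746 g → mol O = 0.23746 ÷ 15.999 = 0.014842 mol
Divide by the smallest (0.0037102 mol): C 3.000, H 1.000, O 4.000

(A) C3HO4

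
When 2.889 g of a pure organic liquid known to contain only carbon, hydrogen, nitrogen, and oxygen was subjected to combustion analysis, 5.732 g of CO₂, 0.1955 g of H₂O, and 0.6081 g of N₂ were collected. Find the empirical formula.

C6HN2O2

mol C = 5.732 g CO₂ ÷ 44.009 g/mol = 0.13025 mol
mol H = 2 × 0.1955 g H₂O ÷ 18.015 g/mol = 0.021704 mol
mol N = 2 × 0.6081 g N₂ ÷ 28.014 g/mol = 0.043414 mol
mass O = 2.889 − (1.5644 + 0.021878 + 0.60810) = 0.69464 g → mol O = 0.69464 ÷ 15.999 = 0.043417 mol
Divide by the smallest (0.021704 mol): C 6.001, H 1.000, N 2.000, O 2.000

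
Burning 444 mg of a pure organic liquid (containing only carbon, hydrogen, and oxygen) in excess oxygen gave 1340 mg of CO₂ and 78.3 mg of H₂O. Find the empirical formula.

mol C = 1.34 g CO₂ ÷ 44.009 g/mol = 0.03045 mol
mol H = 2 × 0.0783 g H₂O ÷ 18.015 g/mol = 0.008693 mol
mass O = 0.444 − (0.3657 + 0.008762) = 0.06952 g → mol O = 0.06952 ÷ 15.999 = 0.004345 mol
Divide by the smallest (0.004345 mol): C 7.007, H 2.000, O 1.000

C7H2O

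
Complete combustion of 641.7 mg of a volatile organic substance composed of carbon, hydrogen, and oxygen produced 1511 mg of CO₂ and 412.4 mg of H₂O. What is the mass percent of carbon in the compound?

64.26%

mol C = 1.511 g CO₂ ÷ 44.009 g/mol = 0.034334 mol
mol H = 2 × 0.4124 g H₂O ÷ 18.015 g/mol = 0.045784 mol
mass O = 0.6417 − (0.41238 + 0.046150) = 0.18317 g → mol O = 0.18317 ÷ 15.999 = 0.011449 mol
mass % C = 0.41238 g ÷ 0.6417 g × 100%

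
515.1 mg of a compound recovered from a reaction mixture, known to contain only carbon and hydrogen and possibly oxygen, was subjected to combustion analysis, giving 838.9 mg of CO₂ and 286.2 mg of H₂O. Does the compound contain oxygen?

mol C = 0.8389 g CO₂ ÷ 44.009 g/mol = 0.019062 mol
mol H = 2 × 0.2862 g H₂O ÷ 18.015 g/mol = 0.031774 mol
C and H account for only 0.26098 g of the 0.5151 g sample; the remaining 0.25412 g must be oxygen.

yes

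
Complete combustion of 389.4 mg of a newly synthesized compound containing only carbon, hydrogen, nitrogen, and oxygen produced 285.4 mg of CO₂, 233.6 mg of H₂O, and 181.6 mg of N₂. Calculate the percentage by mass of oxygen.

26.65%

mol C = 0.2854 g CO₂ ÷ 44.009 g/mol = 0.0064850 mol
mol H = 2 × 0.2336 g H₂O ÷ 18.015 g/mol = 0.025934 mol
mol N = 2 × 0.1816 g N₂ ÷ 28.014 g/mol = 0.012965 mol
mass O = 0.3894 − (0.077892 + 0.026141 + 0.18160) = 0.10377 g → mol O = 0.10377 ÷ 15.999 = 0.0064858 mol
mass % O = 0.10377 g ÷ 0.3894 g × 100%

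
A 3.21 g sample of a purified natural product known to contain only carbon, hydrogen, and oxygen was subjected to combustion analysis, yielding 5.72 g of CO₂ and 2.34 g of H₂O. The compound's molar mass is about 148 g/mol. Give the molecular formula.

mol C = 5.72 g CO₂ ÷ 44.009 g/mol = 0.1300 mol
mol H = 2 × 2.34 g H₂O ÷ 18.015 g/mol = 0.2598 mol
mass O = 3.21 − (1.561 + 0.2619) = 1.387 g → mol O = 1.387 ÷ 15.999 = 0.08669 mol
Divide by the smallest (0.08669 mol): C 1.499, H 2.997, O 1.000
Multiplying each by 2 gives whole numbers: C 3.00, H 5.99, O 2.00
Empirical formula: C3H6O2
Empirical-formula mass = 74.08 g/mol; 148 ÷ 74.08 ≈ 2, so the molecular formula is C6H12O4.

C6H12O4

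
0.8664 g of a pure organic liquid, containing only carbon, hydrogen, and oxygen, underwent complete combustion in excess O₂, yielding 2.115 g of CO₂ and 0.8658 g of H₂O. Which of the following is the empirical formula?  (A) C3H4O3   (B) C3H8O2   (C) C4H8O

mol C = 2.115 g CO₂ ÷ 44.009 g/mol = 0.048058 mol
mol H = 2 × 0.8658 g H₂O ÷ 18.015 g/mol = 0.096120 mol
mass O = 0.8664 − (0.57723 + 0.096889) = 0.19228 g → mol O = 0.19228 ÷ 15.999 = 0.012018 mol
Divide by the smallest (0.012018 mol): C 3.999, H 7.998, O 1.000

(C) C4H8O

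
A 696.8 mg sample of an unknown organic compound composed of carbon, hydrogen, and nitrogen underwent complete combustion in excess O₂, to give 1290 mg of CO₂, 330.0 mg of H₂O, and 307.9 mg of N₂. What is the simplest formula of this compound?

mol C = 1.290 g CO₂ ÷ 44.009 g/mol = 0.029312 mol
mol H = 2 × 0.3300 g H₂O ÷ 18.015 g/mol = 0.036636 mol
mol N = 2 × 0.3079 g N₂ ÷ 28.014 g/mol = 0.021982 mol
Divide by the smallest (0.021982 mol): C 1.333, H 1.667, N 1.000
Multiplying each by 3 gives whole numbers: C 4.00, H 5.00, N 3.00

C4H5N3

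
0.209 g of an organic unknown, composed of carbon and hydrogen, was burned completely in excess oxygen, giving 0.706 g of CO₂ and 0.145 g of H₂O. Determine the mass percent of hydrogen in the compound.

mol C = 0.706 g CO₂ ÷ 44.009 g/mol = 0.01604 mol
mol H = 2 × 0.145 g H₂O ÷ 18.015 g/mol = 0.01610 mol
mass % H = 0.01623 g ÷ 0.209 g × 100%

7.8%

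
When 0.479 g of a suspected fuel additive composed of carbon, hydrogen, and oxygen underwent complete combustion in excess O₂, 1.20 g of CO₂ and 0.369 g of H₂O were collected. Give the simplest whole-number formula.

mol C = 1.20 g CO₂ ÷ 44.009 g/mol = 0.02727 mol
mol H = 2 × 0.369 g H₂O ÷ 18.015 g/mol = 0.04097 mol
mass O = 0.479 − (0.3275 + 0.04129) = 0.1102 g → mol O = 0.1102 ÷ 15.999 = 0.006888 mol
Divide by the smallest (0.006888 mol): C 3.959, H 5.947, O 1.000

C4H6O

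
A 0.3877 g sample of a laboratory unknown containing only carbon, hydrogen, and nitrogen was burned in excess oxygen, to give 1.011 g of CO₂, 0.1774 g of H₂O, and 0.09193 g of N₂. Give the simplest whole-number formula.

C7H6N2

mol C = 1.011 g CO₂ ÷ 44.009 g/mol = 0.022973 mol
mol H = 2 × 0.1774 g H₂O ÷ 18.015 g/mol = 0.019695 mol
mol N = 2 × 0.09193 g N₂ ÷ 28.014 g/mol = 0.0065631 mol
Divide by the smallest (0.0065631 mol): C 3.500, H 3.001, N 1.000
Multiplying each by 2 gives whole numbers: C 7.00, H 6.00, N 2.00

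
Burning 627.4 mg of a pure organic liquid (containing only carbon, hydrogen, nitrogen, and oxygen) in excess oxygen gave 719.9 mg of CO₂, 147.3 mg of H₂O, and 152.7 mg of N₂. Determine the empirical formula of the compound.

C3H3N2O3

mol C = 0.7199 g CO₂ ÷ 44.009 g/mol = 0.016358 mol
mol H = 2 × 0.1473 g H₂O ÷ 18.015 g/mol = 0.016353 mol
mol N = 2 × 0.1527 g N₂ ÷ 28.014 g/mol = 0.010902 mol
mass O = 0.6274 − (0.19648 + 0.016484 + 0.15270) = 0.26174 g → mol O = 0.26174 ÷ 15.999 = 0.016360 mol
Divide by the smallest (0.010902 mol): C 1.501, H 1.500, N 1.000, O 1.501
Multiplying each by 2 gives whole numbers: C 3.00, H 3.00, N 2.00, O 3.00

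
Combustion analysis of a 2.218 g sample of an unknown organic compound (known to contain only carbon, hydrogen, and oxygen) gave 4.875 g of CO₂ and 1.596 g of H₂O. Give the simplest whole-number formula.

mol C = 4.875 g CO₂ ÷ 44.009 g/mol = 0.11077 mol
mol H = 2 × 1.596 g H₂O ÷ 18.015 g/mol = 0.17719 mol
mass O = 2.218 − (1.3305 + 0.17860) = 0.70890 g → mol O = 0.70890 ÷ 15.999 = 0.044309 mol
Divide by the smallest (0.044309 mol): C 2.500, H 3.999, O 1.000
Multiplying each by 2 gives whole numbers: C 5.00, H 8.00, O 2.00

C5H8O2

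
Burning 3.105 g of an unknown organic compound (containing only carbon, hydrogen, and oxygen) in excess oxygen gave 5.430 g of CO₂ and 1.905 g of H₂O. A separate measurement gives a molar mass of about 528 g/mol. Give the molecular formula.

mol C = 5.430 g CO₂ ÷ 44.009 g/mol = 0.12338 mol
mol H = 2 × 1.905 g H₂O ÷ 18.015 g/mol = 0.21149 mol
mass O = 3.105 − (1.4820 + 0.21318) = 1.4099 g → mol O = 1.4099 ÷ 15.999 = 0.088121 mol
Divide by the smallest (0.088121 mol): C 1.400, H 2.400, O 1.000
Multiplying each by 5 gives whole numbers: C 7.00, H 12.00, O 5.00
Empirical formula: C7H12O5
Empirical-formula mass = 176.17 g/mol; 528 ÷ 176.17 ≈ 3, so the molecular formula is C21H36O15.

C21H36O15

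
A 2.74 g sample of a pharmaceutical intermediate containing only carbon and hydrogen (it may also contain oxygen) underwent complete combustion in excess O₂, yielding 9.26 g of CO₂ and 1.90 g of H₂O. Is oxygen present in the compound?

mol C = 9.26 g CO₂ ÷ 44.009 g/mol = 0.2104 mol
mol H = 2 × 1.90 g H₂O ÷ 18.015 g/mol = 0.2109 mol
C and H together account for 2.740 g — essentially the entire 2.74 g sample — so the compound contains no oxygen.

no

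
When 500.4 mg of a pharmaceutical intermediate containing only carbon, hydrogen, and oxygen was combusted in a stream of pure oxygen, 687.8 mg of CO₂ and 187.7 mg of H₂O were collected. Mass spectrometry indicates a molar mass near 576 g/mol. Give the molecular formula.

mol C = 0.6878 g CO₂ ÷ 44.009 g/mol = 0.015629 mol
mol H = 2 × 0.1877 g H₂O ÷ 18.015 g/mol = 0.020838 mol
mass O = 0.5004 − (0.18772 + 0.021005) = 0.29168 g → mol O = 0.29168 ÷ 15.999 = 0.018231 mol
Divide by the smallest (0.015629 mol): C 1.000, H 1.333, O 1.167
Multiplying each by 6 gives whole numbers: C 6.00, H 8.00, O 7.00
Empirical formula: C6H8O7
Empirical-formula mass = 192.12 g/mol; 576 ÷ 192.12 ≈ 3, so the molecular formula is C18H24O21.

C18H24O21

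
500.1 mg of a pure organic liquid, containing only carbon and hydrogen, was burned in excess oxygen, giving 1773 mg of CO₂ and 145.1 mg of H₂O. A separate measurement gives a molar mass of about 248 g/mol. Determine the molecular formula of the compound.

mol C = 1.773 g CO₂ ÷ 44.009 g/mol = 0.040287 mol
mol H = 2 × 0.1451 g H₂O ÷ 18.015 g/mol = 0.016109 mol
Divide by the smallest (0.016109 mol): C 2.501, H 1.000
Multiplying each by 2 gives whole numbers: C 5.00, H 2.00
Empirical formula: C5H2
Empirical-formula mass = 62.07 g/mol; 248 ÷ 62.07 ≈ 4, so the molecular formula is C20H8.

C20H8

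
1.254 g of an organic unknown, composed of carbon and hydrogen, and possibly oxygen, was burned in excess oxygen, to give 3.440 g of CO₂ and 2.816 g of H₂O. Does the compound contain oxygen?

no

mol C = 3.440 g CO₂ ÷ 44.009 g/mol = 0.078166 mol
mol H = 2 × 2.816 g H₂O ÷ 18.015 g/mol = 0.31263 mol
C and H together account for 1.2540 g — essentially the entire 1.254 g sample — so the compound contains no oxygen.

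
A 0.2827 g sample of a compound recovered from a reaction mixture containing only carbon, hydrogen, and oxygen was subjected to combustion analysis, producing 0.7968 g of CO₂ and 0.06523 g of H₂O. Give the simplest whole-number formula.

mol C = 0.7968 g CO₂ ÷ 44.009 g/mol = 0.018105 mol
mol H = 2 × 0.06523 g H₂O ÷ 18.015 g/mol = 0.0072417 mol
mass O = 0.2827 − (0.21746 + 0.0072997) = 0.057937 g → mol O = 0.057937 ÷ 15.999 = 0.0036213 mol
Divide by the smallest (0.0036213 mol): C 5.000, H 2.000, O 1.000

C5H2O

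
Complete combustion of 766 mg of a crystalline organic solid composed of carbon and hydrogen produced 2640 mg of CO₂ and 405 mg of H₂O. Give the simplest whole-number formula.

C4H3

mol C = 2.64 g CO₂ ÷ 44.009 g/mol = 0.05999 mol
mol H = 2 × 0.405 g H₂O ÷ 18.015 g/mol = 0.04496 mol
Divide by the smallest (0.04496 mol): C 1.334, H 1.000
Multiplying each by 3 gives whole numbers: C 4.00, H 3.00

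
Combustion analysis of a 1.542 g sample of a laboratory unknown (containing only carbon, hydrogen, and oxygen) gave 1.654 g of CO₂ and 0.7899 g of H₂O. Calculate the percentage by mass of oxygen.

mol C = 1.654 g CO₂ ÷ 44.009 g/mol = 0.037583 mol
mol H = 2 × 0.7899 g H₂O ÷ 18.015 g/mol = 0.087694 mol
mass O = 1.542 − (0.45141 + 0.088395) = 1.0022 g → mol O = 1.0022 ÷ 15.999 = 0.062641 mol
mass % O = 1.0022 g ÷ 1.542 g × 100%

64.99%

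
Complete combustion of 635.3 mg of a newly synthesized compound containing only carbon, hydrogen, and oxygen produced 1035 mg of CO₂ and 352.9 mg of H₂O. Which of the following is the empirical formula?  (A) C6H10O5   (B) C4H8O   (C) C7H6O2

mol C = 1.035 g CO₂ ÷ 44.009 g/mol = 0.023518 mol
mol H = 2 × 0.3529 g H₂O ÷ 18.015 g/mol = 0.039178 mol
mass O = 0.6353 − (0.28247 + 0.039492) = 0.31333 g → mol O = 0.31333 ÷ 15.999 = 0.019585 mol
Divide by the smallest (0.019585 mol): C 1.201, H 2.000, O 1.000
Multiplying each by 5 gives whole numbers: C 6.00, H 10.00, O 5.00

(A) C6H10O5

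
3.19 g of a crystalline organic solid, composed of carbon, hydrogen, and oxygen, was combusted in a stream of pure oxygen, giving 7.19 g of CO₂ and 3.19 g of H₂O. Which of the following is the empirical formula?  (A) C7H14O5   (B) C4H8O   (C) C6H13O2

(C) C6H13O2

mol C = 7.19 g CO₂ ÷ 44.009 g/mol = 0.1634 mol
mol H = 2 × 3.19 g H₂O ÷ 18.015 g/mol = 0.3541 mol
mass O = 3.19 − (1.962 + 0.3570) = 0.8707 g → mol O = 0.8707 ÷ 15.999 = 0.05442 mol
Divide by the smallest (0.05442 mol): C 3.002, H 6.507, O 1.000
Multiplying each by 2 gives whole numbers: C 6.00, H 13.01, O 2.00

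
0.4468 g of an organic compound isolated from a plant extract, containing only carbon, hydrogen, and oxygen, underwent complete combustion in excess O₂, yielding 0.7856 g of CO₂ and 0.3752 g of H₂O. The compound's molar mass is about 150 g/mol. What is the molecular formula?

mol C = 0.7856 g CO₂ ÷ 44.009 g/mol = 0.017851 mol
mol H = 2 × 0.3752 g H₂O ÷ 18.015 g/mol = 0.041654 mol
mass O = 0.4468 − (0.21441 + 0.041987) = 0.19041 g → mol O = 0.19041 ÷ 15.999 = 0.011901 mol
Divide by the smallest (0.011901 mol): C 1.500, H 3.500, O 1.000
Multiplying each by 2 gives whole numbers: C 3.00, H 7.00, O 2.00
Empirical formula: C3H7O2
Empirical-formula mass = 75.09 g/mol; 150 ÷ 75.09 ≈ 2, so the molecular formula is C6H14O4.

C6H14O4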